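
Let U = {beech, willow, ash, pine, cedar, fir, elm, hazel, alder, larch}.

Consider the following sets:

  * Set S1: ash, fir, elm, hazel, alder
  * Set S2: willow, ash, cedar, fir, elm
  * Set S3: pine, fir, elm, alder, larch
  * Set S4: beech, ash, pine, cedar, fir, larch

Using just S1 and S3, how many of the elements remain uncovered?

3

Union of S1, S3 = {ash, pine, fir, elm, hazel, alder, larch}.
Not covered: beech, willow, cedar — 3 elements.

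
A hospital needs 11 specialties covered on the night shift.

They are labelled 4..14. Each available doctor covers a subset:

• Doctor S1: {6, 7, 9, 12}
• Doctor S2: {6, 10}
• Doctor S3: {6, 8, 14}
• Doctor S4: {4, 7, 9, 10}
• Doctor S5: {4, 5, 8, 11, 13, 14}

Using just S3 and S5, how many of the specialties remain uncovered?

Union of S3, S5 = {4, 5, 6, 8, 11, 13, 14}.
Not covered: 7, 9, 10, 12 — 4 specialties.

4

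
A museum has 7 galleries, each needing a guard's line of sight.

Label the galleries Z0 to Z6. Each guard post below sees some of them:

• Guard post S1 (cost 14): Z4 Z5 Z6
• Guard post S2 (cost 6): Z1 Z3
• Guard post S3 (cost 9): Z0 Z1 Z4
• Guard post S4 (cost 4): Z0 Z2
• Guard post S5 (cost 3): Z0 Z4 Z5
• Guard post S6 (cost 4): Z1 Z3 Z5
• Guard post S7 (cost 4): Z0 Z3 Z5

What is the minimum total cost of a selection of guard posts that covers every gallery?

22

S1, S4, S6 together cover every gallery (S1 ∪ S4 ∪ S6 = {Z0, Z1, Z2, Z3, Z4, Z5, Z6}); total cost 14 + 4 + 4 = 22.
The greedy pick S5, S6, S4, S1 costs 25; no covering selection beats 22.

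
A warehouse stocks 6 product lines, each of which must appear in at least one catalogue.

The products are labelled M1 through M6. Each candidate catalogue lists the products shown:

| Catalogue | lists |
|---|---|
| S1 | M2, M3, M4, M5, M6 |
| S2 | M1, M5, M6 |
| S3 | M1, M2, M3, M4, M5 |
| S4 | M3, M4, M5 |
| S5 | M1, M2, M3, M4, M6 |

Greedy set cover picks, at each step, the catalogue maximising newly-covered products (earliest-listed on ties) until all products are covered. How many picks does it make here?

Greedy: pick S1 (covers 5 new) → pick S2 (covers 1 new). Total picks: 2.

2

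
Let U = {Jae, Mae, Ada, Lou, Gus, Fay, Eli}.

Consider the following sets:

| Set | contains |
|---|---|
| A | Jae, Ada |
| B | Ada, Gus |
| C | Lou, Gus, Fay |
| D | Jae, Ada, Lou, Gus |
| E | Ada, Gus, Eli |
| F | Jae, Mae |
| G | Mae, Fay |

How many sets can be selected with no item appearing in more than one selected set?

2

C, F are pairwise disjoint (C={Lou,Gus,Fay}; F={Jae,Mae}).
Every remaining set overlaps one of these, and no 3 of the listed sets are pairwise disjoint, so 2 is the maximum.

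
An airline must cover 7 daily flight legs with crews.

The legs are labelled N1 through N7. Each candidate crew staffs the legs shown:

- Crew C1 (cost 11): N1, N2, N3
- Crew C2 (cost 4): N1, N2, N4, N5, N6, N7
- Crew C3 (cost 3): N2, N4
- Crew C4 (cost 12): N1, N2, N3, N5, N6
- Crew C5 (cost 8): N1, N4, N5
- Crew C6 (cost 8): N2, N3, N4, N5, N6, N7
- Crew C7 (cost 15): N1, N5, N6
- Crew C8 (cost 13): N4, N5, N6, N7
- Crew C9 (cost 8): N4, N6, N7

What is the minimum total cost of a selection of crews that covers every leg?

12

C2, C6 together cover every leg (C2 ∪ C6 = {N1, N2, N3, N4, N5, N6, N7}); total cost 4 + 8 = 12.
No covering selection has total cost below 12.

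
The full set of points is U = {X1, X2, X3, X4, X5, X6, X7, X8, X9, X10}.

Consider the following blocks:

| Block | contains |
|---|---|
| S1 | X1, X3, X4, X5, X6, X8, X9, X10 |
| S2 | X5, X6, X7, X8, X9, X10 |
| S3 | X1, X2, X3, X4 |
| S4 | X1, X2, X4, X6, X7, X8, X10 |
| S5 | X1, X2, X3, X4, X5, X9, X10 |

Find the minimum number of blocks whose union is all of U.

Take {S1, S4}. Their union is {X1, X2, X3, X4, X5, X6, X7, X8, X9, X10}, which is all 10 points.
No single block has all 10 points (the largest, S1, has 8), so 2 is optimal.

2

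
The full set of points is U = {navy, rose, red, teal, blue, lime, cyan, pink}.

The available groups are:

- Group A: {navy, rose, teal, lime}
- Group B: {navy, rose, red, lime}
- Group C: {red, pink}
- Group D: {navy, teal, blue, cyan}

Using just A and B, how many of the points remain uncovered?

3

Union of A, B = {navy, rose, red, teal, lime}.
Not covered: blue, cyan, pink — 3 points.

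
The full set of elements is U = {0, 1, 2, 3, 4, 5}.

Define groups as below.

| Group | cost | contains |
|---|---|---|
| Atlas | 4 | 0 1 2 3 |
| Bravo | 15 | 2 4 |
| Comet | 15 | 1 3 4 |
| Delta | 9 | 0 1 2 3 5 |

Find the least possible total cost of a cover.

24

Comet, Delta together cover every element (Comet ∪ Delta = {0, 1, 2, 3, 4, 5}); total cost 15 + 9 = 24.
The greedy pick Atlas, Delta, Bravo costs 28; no covering selection beats 24.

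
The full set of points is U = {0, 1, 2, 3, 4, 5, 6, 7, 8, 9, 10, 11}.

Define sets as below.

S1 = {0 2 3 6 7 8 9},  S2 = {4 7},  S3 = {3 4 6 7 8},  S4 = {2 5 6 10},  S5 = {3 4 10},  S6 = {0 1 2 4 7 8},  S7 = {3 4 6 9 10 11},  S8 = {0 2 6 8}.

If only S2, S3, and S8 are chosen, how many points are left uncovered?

5

Union of S2, S3, S8 = {0, 2, 3, 4, 6, 7, 8}.
Not covered: 1, 5, 9, 10, 11 — 5 points.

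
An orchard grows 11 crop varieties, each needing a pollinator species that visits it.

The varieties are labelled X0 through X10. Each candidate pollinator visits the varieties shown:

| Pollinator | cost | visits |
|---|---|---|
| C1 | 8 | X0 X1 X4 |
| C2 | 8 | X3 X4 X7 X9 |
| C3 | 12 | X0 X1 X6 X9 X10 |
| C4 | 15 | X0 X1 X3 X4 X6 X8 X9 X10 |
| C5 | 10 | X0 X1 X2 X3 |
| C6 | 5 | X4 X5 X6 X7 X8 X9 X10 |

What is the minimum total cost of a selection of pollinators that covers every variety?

15

C5, C6 together cover every variety (C5 ∪ C6 = {X0, X1, X2, X3, X4, X5, X6, X7, X8, X9, X10}); total cost 10 + 5 = 15.
No covering selection has total cost below 15.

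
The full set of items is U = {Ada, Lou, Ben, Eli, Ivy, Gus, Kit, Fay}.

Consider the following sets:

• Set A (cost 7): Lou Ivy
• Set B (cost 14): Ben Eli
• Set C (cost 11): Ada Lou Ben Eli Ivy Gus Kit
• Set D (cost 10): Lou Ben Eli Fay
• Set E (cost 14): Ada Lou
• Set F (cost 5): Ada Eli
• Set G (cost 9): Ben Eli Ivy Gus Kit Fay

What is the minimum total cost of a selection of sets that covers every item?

C, G together cover every item (C ∪ G = {Ada, Lou, Ben, Eli, Ivy, Gus, Kit, Fay}); total cost 11 + 9 = 20.
The greedy pick G, F, A costs 21; no covering selection beats 20.

20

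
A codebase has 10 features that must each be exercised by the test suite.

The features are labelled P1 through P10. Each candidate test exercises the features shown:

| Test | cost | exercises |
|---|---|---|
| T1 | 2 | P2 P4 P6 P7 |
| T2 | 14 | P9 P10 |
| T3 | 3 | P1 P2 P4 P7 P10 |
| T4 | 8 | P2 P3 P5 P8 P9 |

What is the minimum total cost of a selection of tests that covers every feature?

13

T1, T3, T4 together cover every feature (T1 ∪ T3 ∪ T4 = {P1, P2, P3, P4, P5, P6, P7, P8, P9, P10}); total cost 2 + 3 + 8 = 13.
No covering selection has total cost below 13.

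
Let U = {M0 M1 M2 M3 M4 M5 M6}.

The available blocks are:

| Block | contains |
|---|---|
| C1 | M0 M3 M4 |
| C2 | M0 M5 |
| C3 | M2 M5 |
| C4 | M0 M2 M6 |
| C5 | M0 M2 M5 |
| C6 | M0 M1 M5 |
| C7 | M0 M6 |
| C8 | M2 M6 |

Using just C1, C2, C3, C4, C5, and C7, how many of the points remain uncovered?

1

Union of C1, C2, C3, C4, C5, C7 = {M0, M2, M3, M4, M5, M6}.
Not covered: M1 — 1 point.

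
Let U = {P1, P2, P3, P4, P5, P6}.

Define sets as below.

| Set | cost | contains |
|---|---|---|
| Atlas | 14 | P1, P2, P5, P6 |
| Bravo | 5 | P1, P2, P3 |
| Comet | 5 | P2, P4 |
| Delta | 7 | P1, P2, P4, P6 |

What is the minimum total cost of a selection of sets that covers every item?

24

Atlas, Bravo, Comet together cover every item (Atlas ∪ Bravo ∪ Comet = {P1, P2, P3, P4, P5, P6}); total cost 14 + 5 + 5 = 24.
The greedy pick Bravo, Delta, Atlas costs 26; no covering selection beats 24.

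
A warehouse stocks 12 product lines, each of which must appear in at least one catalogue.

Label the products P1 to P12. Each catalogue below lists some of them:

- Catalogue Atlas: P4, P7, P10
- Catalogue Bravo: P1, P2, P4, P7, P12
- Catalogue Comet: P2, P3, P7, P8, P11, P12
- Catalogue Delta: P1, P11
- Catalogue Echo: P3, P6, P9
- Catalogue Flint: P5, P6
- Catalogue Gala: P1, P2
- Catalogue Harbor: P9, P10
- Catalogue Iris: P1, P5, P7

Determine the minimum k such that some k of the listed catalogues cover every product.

Take {Atlas, Comet, Echo, Iris}. Their union is {P1, P2, P3, P4, P5, P6, P7, P8, P9, P10, P11, P12}, which is all 12 products.
Only Comet contains P8, so Comet is forced; the remaining 6 products need at least 3 more catalogues (each remaining catalogue adds at most 2) — so at least 4 catalogues are needed, and 4 is optimal.

4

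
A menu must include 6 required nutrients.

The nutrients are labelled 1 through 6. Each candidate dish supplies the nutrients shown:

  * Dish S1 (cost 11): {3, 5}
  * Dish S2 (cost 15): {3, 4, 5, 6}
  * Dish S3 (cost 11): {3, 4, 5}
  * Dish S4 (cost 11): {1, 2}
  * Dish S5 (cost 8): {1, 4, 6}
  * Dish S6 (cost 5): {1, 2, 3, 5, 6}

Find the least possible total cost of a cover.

13

S5, S6 together cover every nutrient (S5 ∪ S6 = {1, 2, 3, 4, 5, 6}); total cost 8 + 5 = 13.
No covering selection has total cost below 13.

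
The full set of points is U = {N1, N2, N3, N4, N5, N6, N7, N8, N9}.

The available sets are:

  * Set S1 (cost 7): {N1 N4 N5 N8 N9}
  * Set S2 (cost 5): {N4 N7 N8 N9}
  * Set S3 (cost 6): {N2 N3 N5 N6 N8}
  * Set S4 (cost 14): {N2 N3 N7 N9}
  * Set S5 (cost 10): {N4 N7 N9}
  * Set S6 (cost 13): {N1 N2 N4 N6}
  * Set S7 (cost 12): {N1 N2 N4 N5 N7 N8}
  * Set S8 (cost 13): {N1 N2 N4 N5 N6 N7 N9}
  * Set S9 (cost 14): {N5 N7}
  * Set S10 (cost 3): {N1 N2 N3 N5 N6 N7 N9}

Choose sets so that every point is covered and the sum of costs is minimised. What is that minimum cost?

8

S2, S10 together cover every point (S2 ∪ S10 = {N1, N2, N3, N4, N5, N6, N7, N8, N9}); total cost 5 + 3 = 8.
No covering selection has total cost below 8.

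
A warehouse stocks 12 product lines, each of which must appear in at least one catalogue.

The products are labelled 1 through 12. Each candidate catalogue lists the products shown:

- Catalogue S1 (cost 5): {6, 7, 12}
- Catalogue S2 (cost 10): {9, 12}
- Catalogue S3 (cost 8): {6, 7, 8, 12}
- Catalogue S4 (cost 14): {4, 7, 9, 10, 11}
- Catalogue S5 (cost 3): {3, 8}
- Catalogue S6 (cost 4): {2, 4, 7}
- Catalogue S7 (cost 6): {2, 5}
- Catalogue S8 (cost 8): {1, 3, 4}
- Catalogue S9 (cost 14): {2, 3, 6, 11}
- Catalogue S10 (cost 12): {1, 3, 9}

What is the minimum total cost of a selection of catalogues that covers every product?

36

S1, S4, S5, S7, S8 together cover every product (S1 ∪ S4 ∪ S5 ∪ S7 ∪ S8 = {1, 2, 3, 4, 5, 6, 7, 8, 9, 10, 11, 12}); total cost 5 + 14 + 3 + 6 + 8 = 36.
The greedy pick S6, S5, S1, S4, S7, S8 costs 40; no covering selection beats 36.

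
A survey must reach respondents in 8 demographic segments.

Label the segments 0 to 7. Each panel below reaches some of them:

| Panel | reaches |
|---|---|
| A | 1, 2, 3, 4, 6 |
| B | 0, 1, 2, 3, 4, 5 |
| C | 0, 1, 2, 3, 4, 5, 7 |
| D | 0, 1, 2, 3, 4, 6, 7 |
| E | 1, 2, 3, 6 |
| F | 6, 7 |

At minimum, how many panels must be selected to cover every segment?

Take {C, E}. Their union is {0, 1, 2, 3, 4, 5, 6, 7}, which is all 8 segments.
No single panel has all 8 segments (the largest, C, has 7), so 2 is optimal.

2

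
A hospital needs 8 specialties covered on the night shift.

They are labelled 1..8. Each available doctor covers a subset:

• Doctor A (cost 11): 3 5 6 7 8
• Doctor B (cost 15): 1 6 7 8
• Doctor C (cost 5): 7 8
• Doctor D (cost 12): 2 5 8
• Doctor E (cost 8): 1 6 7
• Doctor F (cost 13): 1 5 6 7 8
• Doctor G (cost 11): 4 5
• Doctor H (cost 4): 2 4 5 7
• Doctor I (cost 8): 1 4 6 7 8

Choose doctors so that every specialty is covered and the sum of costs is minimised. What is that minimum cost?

23

A, E, H together cover every specialty (A ∪ E ∪ H = {1, 2, 3, 4, 5, 6, 7, 8}); total cost 11 + 8 + 4 = 23.
No covering selection has total cost below 23.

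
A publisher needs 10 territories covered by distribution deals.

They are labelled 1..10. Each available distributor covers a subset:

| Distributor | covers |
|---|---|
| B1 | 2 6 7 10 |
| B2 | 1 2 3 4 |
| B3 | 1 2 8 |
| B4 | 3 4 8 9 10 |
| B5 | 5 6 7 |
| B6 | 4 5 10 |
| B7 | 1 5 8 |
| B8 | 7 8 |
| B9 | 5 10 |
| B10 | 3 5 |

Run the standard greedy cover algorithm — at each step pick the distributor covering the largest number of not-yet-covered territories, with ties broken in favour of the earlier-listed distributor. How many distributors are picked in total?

Greedy: pick B4 (covers 5 new) → pick B1 (covers 3 new) → pick B7 (covers 2 new). Total picks: 3.

3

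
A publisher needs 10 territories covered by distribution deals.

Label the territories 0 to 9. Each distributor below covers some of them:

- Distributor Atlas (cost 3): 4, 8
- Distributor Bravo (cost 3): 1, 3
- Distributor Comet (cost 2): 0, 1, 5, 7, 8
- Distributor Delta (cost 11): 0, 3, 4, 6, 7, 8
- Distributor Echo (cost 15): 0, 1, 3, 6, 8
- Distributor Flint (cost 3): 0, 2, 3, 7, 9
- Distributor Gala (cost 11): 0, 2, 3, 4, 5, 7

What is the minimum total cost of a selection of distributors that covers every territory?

Comet, Delta, Flint together cover every territory (Comet ∪ Delta ∪ Flint = {0, 1, 2, 3, 4, 5, 6, 7, 8, 9}); total cost 2 + 11 + 3 = 16.
The greedy pick Comet, Flint, Atlas, Delta costs 19; no covering selection beats 16.

16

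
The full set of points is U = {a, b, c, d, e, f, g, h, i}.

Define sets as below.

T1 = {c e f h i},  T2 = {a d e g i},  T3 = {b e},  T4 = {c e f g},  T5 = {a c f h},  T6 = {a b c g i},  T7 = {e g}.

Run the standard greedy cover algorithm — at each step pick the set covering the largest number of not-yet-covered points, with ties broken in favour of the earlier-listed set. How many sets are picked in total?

3

Greedy: pick T1 (covers 5 new) → pick T2 (covers 3 new) → pick T3 (covers 1 new). Total picks: 3.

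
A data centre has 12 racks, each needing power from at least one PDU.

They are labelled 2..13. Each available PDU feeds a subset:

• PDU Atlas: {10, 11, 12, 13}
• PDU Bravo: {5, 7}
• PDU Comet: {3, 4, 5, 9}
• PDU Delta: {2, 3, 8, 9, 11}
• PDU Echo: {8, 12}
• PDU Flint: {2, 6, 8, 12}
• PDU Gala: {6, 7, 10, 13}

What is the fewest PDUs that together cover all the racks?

Atlas and Comet and Delta and Gala together: Atlas ∪ Comet ∪ Delta ∪ Gala = {2, 3, 4, 5, 6, 7, 8, 9, 10, 11, 12, 13} — every rack is covered.
No 3 of the 7 PDUs cover everything (all 35 combinations miss at least one rack), so 4 is optimal.

4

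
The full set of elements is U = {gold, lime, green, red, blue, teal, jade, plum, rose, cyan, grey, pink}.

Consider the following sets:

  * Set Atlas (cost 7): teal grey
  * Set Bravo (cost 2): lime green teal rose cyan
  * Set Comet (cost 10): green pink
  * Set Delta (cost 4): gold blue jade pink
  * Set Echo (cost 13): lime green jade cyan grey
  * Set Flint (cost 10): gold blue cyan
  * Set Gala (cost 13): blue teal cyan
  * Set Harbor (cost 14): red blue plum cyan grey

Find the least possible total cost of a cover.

20

Bravo, Delta, Harbor together cover every element (Bravo ∪ Delta ∪ Harbor = {gold, lime, green, red, blue, teal, jade, plum, rose, cyan, grey, pink}); total cost 2 + 4 + 14 = 20.
No covering selection has total cost below 20.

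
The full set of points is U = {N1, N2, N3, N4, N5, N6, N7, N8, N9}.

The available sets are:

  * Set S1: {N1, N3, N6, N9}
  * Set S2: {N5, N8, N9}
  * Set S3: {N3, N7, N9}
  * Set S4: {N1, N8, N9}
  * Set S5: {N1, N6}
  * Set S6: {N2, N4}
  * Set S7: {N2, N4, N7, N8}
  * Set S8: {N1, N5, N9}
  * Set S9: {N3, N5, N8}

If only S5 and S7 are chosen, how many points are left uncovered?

3

Union of S5, S7 = {N1, N2, N4, N6, N7, N8}.
Not covered: N3, N5, N9 — 3 points.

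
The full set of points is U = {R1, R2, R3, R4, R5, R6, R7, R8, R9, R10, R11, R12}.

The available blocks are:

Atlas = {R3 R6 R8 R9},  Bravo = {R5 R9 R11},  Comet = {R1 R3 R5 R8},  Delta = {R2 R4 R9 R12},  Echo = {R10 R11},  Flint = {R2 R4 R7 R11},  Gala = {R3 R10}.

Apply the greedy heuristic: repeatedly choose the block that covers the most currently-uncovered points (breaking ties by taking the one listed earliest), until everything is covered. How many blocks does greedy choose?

5

Greedy: pick Atlas (covers 4 new) → pick Flint (covers 4 new) → pick Comet (covers 2 new) → pick Delta (covers 1 new) → pick Echo (covers 1 new). Total picks: 5.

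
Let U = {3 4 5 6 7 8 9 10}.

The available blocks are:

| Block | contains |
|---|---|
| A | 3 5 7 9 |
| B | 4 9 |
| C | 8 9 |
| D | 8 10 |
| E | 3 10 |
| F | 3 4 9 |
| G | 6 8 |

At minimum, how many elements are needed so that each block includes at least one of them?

3

Take H = {3, 8, 9}. Each listed block contains at least one of these, so H is a hitting set of size 3.
The blocks B, E, G are pairwise disjoint, so any hitting set needs a separate element for each — at least 3. Hence 3 is optimal.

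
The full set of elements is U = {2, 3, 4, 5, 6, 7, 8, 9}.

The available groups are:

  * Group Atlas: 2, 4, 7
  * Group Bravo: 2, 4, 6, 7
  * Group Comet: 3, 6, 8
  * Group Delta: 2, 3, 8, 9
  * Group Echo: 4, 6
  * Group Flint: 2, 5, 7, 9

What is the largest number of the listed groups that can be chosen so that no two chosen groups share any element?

Echo, Flint are pairwise disjoint (Echo={4,6}; Flint={2,5,7,9}).
Every remaining group overlaps one of these, and no 3 of the listed groups are pairwise disjoint, so 2 is the maximum.

2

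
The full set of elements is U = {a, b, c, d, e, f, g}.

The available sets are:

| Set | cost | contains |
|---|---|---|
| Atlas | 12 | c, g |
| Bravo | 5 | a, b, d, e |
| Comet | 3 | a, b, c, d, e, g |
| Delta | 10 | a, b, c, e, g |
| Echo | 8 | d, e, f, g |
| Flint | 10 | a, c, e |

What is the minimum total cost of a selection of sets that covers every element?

11

Comet, Echo together cover every element (Comet ∪ Echo = {a, b, c, d, e, f, g}); total cost 3 + 8 = 11.
No covering selection has total cost below 11.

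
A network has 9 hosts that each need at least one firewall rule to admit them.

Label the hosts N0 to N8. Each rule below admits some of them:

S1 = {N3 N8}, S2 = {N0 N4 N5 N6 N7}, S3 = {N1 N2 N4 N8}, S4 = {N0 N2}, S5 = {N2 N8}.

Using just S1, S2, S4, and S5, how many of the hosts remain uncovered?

1

Union of S1, S2, S4, S5 = {N0, N2, N3, N4, N5, N6, N7, N8}.
Not covered: N1 — 1 host.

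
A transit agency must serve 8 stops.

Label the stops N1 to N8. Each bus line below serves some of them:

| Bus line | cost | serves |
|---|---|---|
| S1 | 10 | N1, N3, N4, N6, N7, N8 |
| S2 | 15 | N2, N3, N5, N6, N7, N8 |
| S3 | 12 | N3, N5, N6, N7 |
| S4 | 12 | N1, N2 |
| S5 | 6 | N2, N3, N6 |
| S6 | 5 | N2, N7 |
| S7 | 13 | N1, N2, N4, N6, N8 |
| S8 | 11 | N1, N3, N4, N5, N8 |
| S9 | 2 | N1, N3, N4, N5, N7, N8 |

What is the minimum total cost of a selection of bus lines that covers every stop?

8

S5, S9 together cover every stop (S5 ∪ S9 = {N1, N2, N3, N4, N5, N6, N7, N8}); total cost 6 + 2 = 8.
No covering selection has total cost below 8.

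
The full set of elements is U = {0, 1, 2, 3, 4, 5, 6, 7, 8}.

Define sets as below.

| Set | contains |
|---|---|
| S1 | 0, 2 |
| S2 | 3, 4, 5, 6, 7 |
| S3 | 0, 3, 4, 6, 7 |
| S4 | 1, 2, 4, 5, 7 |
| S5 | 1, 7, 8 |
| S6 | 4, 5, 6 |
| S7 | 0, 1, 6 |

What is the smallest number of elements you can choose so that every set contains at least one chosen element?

3

H = {0, 1, 6} meets every set (each contains at least one member of H), and |H| = 3.
The sets S1, S5, S6 are pairwise disjoint, so any hitting set needs a separate element for each — at least 3. Hence 3 is optimal.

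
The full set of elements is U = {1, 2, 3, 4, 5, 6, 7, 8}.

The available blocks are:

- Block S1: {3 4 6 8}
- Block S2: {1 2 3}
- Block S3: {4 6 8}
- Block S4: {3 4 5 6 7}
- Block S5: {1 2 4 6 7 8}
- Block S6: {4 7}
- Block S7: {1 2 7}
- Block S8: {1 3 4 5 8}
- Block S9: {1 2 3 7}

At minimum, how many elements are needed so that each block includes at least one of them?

2

The 2 elements {1, 4} hit every block.
The blocks S2, S6 are pairwise disjoint, so any hitting set needs a separate element for each — at least 2. Hence 2 is optimal.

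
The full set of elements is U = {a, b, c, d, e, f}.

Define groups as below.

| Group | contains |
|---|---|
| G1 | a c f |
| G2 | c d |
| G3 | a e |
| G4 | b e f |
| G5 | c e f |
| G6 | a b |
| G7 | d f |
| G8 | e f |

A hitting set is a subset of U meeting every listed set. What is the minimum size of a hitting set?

3

H = {a, d, e} meets every group (each contains at least one member of H), and |H| = 3.
The groups G2, G6, G8 are pairwise disjoint, so any hitting set needs a separate element for each — at least 3. Hence 3 is optimal.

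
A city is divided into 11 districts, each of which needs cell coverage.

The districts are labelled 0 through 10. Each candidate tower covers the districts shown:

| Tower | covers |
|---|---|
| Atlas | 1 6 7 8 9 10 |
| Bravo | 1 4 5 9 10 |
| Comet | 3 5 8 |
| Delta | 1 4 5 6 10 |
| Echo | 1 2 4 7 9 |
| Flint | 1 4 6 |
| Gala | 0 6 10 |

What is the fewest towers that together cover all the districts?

3

Take {Comet, Echo, Gala}. Their union is {0, 1, 2, 3, 4, 5, 6, 7, 8, 9, 10}, which is all 11 districts.
Only Gala contains 0, so Gala is forced; the remaining 8 districts need at least 2 more towers (each remaining tower adds at most 5) — so at least 3 towers are needed, and 3 is optimal.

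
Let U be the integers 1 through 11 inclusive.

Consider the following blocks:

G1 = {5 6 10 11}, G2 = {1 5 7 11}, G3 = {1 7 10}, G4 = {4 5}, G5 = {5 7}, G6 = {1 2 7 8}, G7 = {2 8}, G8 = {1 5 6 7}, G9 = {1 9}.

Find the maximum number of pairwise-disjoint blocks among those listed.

3

G4, G7, G9 are pairwise disjoint (G4={4,5}; G7={2,8}; G9={1,9}).
Every remaining block overlaps one of these, and no 4 of the listed blocks are pairwise disjoint, so 3 is the maximum.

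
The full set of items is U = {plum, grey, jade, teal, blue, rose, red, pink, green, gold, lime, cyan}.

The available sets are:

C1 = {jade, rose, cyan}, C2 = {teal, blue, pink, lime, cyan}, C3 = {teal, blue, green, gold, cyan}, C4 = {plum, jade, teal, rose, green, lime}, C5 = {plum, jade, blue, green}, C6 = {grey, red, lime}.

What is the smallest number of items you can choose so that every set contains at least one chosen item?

3

H = {jade, blue, red} meets every set (each contains at least one member of H), and |H| = 3.
No choice of 2 items meets every set, so 3 is the minimum.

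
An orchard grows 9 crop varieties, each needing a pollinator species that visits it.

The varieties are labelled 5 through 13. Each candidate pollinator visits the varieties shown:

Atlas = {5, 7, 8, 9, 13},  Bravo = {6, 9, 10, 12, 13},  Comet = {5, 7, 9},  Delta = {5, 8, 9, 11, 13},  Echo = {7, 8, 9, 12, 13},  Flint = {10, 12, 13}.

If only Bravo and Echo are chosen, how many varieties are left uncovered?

Union of Bravo, Echo = {6, 7, 8, 9, 10, 12, 13}.
Not covered: 5, 11 — 2 varieties.

2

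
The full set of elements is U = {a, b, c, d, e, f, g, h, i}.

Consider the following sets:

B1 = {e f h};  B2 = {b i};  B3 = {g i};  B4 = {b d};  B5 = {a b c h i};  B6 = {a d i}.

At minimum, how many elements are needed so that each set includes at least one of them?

3

The 3 elements {b, e, i} hit every set.
The sets B1, B3, B4 are pairwise disjoint, so any hitting set needs a separate element for each — at least 3. Hence 3 is optimal.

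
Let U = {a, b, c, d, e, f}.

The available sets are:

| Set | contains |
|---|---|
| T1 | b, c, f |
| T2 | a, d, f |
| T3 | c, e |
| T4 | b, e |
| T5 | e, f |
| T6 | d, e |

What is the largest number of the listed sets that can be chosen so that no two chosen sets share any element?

T2, T3 are pairwise disjoint (T2={a,d,f}; T3={c,e}).
Every remaining set overlaps one of these, and no 3 of the listed sets are pairwise disjoint, so 2 is the maximum.

2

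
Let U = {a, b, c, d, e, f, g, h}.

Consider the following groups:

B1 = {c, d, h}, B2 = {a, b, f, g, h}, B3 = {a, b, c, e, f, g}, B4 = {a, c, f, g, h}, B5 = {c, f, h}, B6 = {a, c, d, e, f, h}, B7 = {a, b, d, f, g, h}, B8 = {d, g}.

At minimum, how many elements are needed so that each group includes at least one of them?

2

The 2 elements {g, h} hit every group.
The groups B5, B8 are pairwise disjoint, so any hitting set needs a separate element for each — at least 2. Hence 2 is optimal.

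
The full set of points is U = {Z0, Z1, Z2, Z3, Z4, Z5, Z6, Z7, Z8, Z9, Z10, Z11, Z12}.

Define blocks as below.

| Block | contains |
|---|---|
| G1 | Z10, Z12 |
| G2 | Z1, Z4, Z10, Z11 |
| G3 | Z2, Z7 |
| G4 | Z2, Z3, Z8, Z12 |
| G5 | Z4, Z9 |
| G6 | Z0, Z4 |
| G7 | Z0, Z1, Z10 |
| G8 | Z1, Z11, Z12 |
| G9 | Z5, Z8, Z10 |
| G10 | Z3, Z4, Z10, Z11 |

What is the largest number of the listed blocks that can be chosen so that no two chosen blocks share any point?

G3, G6, G8, G9 are pairwise disjoint (G3={Z2,Z7}; G6={Z0,Z4}; G8={Z1,Z11,Z12}; G9={Z5,Z8,Z10}).
Every remaining block overlaps one of these, and no 5 of the listed blocks are pairwise disjoint, so 4 is the maximum.

4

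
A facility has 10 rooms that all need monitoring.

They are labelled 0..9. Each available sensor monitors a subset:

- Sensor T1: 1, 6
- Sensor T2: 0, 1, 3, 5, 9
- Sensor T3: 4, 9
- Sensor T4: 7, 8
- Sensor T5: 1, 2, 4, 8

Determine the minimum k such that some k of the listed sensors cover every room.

T1 and T2 and T4 and T5 together: T1 ∪ T2 ∪ T4 ∪ T5 = {0, 1, 2, 3, 4, 5, 6, 7, 8, 9} — every room is covered.
No 3 of the 5 sensors cover everything (all 10 combinations miss at least one room), so 4 is optimal.

4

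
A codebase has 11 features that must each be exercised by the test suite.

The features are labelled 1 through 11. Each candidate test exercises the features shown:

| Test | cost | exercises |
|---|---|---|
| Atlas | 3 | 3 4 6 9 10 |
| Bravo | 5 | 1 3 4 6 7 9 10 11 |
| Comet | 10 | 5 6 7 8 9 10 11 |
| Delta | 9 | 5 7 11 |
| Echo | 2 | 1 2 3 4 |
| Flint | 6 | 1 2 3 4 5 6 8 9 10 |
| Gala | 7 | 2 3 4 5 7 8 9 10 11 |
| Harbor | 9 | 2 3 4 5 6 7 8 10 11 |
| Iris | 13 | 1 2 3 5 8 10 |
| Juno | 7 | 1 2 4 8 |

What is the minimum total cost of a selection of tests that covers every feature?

Bravo, Flint together cover every feature (Bravo ∪ Flint = {1, 2, 3, 4, 5, 6, 7, 8, 9, 10, 11}); total cost 5 + 6 = 11.
The greedy pick Echo, Atlas, Gala costs 12; no covering selection beats 11.

11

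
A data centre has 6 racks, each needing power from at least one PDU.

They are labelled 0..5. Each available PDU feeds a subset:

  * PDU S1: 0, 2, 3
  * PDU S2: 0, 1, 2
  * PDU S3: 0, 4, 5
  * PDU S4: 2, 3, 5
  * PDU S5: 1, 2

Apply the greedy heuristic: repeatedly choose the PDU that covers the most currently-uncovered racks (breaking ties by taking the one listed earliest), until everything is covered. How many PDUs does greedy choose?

3

Greedy: pick S1 (covers 3 new) → pick S3 (covers 2 new) → pick S2 (covers 1 new). Total picks: 3.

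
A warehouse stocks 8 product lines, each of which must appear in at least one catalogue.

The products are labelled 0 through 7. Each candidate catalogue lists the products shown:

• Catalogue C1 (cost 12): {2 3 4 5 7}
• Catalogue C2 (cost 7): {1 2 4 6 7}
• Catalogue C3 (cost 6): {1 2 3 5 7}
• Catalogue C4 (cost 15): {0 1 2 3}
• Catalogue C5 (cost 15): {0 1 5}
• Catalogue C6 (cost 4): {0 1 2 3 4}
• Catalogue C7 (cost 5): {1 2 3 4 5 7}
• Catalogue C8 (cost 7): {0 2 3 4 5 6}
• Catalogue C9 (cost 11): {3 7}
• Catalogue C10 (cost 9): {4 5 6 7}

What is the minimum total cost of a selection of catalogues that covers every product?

12

C7, C8 together cover every product (C7 ∪ C8 = {0, 1, 2, 3, 4, 5, 6, 7}); total cost 5 + 7 = 12.
The greedy pick C6, C7, C2 costs 16; no covering selection beats 12.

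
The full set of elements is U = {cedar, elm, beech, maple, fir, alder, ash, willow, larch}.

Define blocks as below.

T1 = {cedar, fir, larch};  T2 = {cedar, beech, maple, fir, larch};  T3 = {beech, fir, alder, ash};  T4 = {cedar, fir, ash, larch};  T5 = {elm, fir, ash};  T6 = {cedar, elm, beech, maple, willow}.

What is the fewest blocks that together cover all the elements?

3

T3, T4, and T6 cover everything between them: the union {cedar, elm, beech, maple, fir, alder, ash, willow, larch} is all of U.
Only T3 contains alder, so T3 is forced; the remaining 5 elements need at least 2 more blocks (each remaining block adds at most 4) — so at least 3 blocks are needed, and 3 is optimal.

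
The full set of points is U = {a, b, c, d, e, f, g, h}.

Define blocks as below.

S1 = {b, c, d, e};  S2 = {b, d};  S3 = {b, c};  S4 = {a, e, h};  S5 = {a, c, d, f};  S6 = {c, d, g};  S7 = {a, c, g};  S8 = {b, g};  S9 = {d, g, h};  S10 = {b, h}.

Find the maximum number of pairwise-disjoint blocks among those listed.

2

S7, S10 are pairwise disjoint (S7={a,c,g}; S10={b,h}).
Every remaining block overlaps one of these, and no 3 of the listed blocks are pairwise disjoint, so 2 is the maximum.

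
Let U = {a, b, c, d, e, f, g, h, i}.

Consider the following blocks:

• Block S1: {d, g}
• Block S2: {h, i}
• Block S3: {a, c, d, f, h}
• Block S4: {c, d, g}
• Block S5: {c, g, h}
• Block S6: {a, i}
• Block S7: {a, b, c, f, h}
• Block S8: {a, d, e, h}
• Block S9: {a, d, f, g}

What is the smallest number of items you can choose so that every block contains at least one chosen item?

3

T = {c, d, i} meets every block (each contains at least one member of T), and |T| = 3.
No choice of 2 items meets every block, so 3 is the minimum.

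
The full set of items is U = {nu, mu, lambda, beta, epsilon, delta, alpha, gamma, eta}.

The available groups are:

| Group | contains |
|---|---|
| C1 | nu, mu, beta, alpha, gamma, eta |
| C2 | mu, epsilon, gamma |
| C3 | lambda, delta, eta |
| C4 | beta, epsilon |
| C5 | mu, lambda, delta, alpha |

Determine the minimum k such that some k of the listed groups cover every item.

C1 and C2 and C3 together: C1 ∪ C2 ∪ C3 = {nu, mu, lambda, beta, epsilon, delta, alpha, gamma, eta} — every item is covered.
Only C1 contains nu, so C1 is forced; the remaining 3 items need at least 2 more groups (each remaining group adds at most 2) — so at least 3 groups are needed, and 3 is optimal.

3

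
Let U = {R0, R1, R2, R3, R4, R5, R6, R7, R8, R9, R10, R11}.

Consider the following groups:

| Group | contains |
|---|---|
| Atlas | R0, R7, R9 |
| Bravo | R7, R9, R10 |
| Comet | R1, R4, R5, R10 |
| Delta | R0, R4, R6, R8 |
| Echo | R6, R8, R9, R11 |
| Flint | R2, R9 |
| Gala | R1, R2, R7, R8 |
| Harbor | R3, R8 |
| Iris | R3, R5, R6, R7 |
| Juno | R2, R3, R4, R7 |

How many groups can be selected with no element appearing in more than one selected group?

3

Comet, Flint, Harbor are pairwise disjoint (Comet={R1,R4,R5,R10}; Flint={R2,R9}; Harbor={R3,R8}).
Every remaining group overlaps one of these, and no 4 of the listed groups are pairwise disjoint, so 3 is the maximum.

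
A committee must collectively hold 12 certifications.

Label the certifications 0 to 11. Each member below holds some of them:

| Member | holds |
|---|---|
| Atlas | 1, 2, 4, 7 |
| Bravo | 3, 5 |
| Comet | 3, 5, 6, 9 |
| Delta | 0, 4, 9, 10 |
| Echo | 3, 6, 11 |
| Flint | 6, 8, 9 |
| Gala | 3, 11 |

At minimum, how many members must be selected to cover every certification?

Take {Atlas, Comet, Delta, Flint, Gala}. Their union is {0, 1, 2, 3, 4, 5, 6, 7, 8, 9, 10, 11}, which is all 12 certifications.
No 4 of the 7 members cover everything (all 35 combinations miss at least one certification), so 5 is optimal.

5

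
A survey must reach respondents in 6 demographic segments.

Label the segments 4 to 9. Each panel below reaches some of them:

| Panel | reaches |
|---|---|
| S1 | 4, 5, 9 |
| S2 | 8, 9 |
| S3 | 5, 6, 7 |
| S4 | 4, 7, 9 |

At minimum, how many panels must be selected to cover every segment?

S2 and S3 and S4 together: S2 ∪ S3 ∪ S4 = {4, 5, 6, 7, 8, 9} — every segment is covered.
Only S3 contains 6, so S3 is forced; the remaining 3 segments need at least 2 more panels (each remaining panel adds at most 2) — so at least 3 panels are needed, and 3 is optimal.

3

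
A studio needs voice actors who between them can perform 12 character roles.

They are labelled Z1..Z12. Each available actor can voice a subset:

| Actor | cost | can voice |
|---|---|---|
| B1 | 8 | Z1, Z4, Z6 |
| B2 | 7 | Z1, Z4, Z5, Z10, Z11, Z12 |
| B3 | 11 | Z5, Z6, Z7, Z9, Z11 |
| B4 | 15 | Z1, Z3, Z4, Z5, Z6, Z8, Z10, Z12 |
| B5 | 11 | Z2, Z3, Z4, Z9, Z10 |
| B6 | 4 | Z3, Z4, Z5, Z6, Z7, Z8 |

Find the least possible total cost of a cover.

B2, B5, B6 together cover every role (B2 ∪ B5 ∪ B6 = {Z1, Z2, Z3, Z4, Z5, Z6, Z7, Z8, Z9, Z10, Z11, Z12}); total cost 7 + 11 + 4 = 22.
No covering selection has total cost below 22.

22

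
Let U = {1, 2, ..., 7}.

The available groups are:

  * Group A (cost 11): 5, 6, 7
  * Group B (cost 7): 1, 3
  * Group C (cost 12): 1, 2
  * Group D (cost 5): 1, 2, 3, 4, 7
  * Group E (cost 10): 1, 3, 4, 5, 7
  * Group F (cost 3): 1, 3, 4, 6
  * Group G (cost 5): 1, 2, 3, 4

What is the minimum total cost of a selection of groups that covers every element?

16

A, D together cover every element (A ∪ D = {1, 2, 3, 4, 5, 6, 7}); total cost 11 + 5 = 16.
The greedy pick F, D, E costs 18; no covering selection beats 16.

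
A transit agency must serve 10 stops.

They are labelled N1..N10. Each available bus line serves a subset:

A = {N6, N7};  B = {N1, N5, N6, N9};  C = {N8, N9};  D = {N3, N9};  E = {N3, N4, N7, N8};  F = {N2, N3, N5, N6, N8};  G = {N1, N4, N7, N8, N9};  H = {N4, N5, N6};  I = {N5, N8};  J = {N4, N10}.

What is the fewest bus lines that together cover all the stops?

3

F and G and J together: F ∪ G ∪ J = {N1, N2, N3, N4, N5, N6, N7, N8, N9, N10} — every stop is covered.
Only F contains N2, so F is forced; the remaining 5 stops need at least 2 more bus lines (each remaining bus line adds at most 4) — so at least 3 bus lines are needed, and 3 is optimal.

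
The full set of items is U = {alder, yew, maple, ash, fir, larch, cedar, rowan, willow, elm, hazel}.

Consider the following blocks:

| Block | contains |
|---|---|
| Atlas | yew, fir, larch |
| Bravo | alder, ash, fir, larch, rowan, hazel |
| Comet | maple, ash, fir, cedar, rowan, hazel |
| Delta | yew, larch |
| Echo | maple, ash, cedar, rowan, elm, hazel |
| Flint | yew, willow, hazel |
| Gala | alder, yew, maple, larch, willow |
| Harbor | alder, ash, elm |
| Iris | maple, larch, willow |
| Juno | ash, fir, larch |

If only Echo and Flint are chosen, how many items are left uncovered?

3

Union of Echo, Flint = {yew, maple, ash, cedar, rowan, willow, elm, hazel}.
Not covered: alder, fir, larch — 3 items.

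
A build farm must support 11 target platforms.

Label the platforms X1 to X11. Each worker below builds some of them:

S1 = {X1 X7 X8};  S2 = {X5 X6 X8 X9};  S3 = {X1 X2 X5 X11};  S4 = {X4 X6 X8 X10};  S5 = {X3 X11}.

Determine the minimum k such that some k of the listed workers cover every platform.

S1 and S2 and S3 and S4 and S5 together: S1 ∪ S2 ∪ S3 ∪ S4 ∪ S5 = {X1, X2, X3, X4, X5, X6, X7, X8, X9, X10, X11} — every platform is covered.
No 4 of the 5 workers cover everything (all 5 combinations miss at least one platform), so 5 is optimal.

5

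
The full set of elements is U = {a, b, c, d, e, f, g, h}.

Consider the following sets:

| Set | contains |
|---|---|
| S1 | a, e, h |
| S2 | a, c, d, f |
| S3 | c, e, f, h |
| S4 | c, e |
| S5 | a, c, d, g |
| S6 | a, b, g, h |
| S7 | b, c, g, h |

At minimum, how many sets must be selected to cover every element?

S2, S4, and S7 cover everything between them: the union {a, b, c, d, e, f, g, h} is all of U.
No 2 of the 7 sets cover everything (all 21 combinations miss at least one element), so 3 is optimal.

3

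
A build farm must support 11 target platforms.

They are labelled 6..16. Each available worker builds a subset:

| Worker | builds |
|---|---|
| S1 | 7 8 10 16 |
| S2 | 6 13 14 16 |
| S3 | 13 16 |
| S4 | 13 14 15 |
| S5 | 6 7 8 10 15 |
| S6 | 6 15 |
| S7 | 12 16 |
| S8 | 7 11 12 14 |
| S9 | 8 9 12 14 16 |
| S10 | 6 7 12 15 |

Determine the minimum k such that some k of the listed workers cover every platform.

S3 and S5 and S8 and S9 together: S3 ∪ S5 ∪ S8 ∪ S9 = {6, 7, 8, 9, 10, 11, 12, 13, 14, 15, 16} — every platform is covered.
No 3 of the 10 workers cover everything (all 120 combinations miss at least one platform), so 4 is optimal.

4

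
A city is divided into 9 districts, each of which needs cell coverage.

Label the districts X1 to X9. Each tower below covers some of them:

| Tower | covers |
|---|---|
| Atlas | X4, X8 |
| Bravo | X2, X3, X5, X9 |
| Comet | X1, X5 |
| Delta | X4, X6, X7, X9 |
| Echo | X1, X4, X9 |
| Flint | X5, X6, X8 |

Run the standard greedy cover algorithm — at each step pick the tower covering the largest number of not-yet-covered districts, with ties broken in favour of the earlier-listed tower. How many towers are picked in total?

4

Greedy: pick Bravo (covers 4 new) → pick Delta (covers 3 new) → pick Atlas (covers 1 new) → pick Comet (covers 1 new). Total picks: 4.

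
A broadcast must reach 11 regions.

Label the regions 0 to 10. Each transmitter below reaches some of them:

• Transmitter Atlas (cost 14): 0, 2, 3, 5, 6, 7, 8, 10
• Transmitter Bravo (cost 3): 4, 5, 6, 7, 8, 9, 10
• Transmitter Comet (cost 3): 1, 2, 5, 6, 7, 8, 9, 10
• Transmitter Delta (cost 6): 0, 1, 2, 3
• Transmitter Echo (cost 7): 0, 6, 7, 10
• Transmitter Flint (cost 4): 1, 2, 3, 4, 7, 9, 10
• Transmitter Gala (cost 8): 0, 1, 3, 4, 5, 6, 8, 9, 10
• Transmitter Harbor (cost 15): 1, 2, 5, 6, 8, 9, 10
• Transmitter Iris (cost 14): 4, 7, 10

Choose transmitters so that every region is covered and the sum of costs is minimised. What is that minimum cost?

9

Bravo, Delta together cover every region (Bravo ∪ Delta = {0, 1, 2, 3, 4, 5, 6, 7, 8, 9, 10}); total cost 3 + 6 = 9.
The greedy pick Comet, Flint, Delta costs 13; no covering selection beats 9.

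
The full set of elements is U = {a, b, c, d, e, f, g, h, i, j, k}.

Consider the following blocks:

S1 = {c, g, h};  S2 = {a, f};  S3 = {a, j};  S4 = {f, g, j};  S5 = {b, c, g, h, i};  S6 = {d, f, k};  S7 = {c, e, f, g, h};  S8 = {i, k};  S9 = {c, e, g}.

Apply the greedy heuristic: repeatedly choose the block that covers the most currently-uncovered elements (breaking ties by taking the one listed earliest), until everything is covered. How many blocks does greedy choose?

4

Greedy: pick S5 (covers 5 new) → pick S6 (covers 3 new) → pick S3 (covers 2 new) → pick S7 (covers 1 new). Total picks: 4.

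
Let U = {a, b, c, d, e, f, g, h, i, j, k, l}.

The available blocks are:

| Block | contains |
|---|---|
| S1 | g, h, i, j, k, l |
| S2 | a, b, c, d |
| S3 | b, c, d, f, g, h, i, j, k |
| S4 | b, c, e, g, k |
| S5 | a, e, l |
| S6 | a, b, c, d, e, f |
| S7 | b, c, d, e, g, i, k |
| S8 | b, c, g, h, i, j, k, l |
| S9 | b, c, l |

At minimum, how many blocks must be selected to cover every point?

S3 and S5 together: S3 ∪ S5 = {a, b, c, d, e, f, g, h, i, j, k, l} — every point is covered.
No single block has all 12 points (the largest, S3, has 9), so 2 is optimal.

2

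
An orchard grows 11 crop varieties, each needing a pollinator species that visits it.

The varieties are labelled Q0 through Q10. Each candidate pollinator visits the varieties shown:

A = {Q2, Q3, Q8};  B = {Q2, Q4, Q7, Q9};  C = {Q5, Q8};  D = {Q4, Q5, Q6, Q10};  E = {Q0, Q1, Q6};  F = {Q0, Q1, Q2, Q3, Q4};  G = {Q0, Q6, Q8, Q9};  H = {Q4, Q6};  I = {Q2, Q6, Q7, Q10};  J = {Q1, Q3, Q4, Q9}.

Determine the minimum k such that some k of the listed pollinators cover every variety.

4

Take {D, F, G, I}. Their union is {Q0, Q1, Q2, Q3, Q4, Q5, Q6, Q7, Q8, Q9, Q10}, which is all 11 varieties.
No 3 of the 10 pollinators cover everything (all 120 combinations miss at least one variety), so 4 is optimal.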